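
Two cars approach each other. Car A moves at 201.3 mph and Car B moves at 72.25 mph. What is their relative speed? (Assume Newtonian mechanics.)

v_rel = v_A + v_B = 201.3 + 72.25 = 273.55 mph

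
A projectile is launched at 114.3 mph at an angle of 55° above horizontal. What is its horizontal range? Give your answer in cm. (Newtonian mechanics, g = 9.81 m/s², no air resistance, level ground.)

v₀ = 114.3 mph × 0.44704 = 51.0967 m/s
R = v₀² × sin(2θ) / g = 51.0967² × sin(2 × 55°) / 9.81 = 2610.87 × 0.939693 / 9.81 = 250.093 m
R = 250.093 m / 0.01 = 25010 cm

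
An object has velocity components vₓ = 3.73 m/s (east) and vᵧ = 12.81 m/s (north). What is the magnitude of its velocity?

|v| = √(vₓ² + vᵧ²) = √(3.73² + 12.81²) = √(178.009) = 13.34 m/s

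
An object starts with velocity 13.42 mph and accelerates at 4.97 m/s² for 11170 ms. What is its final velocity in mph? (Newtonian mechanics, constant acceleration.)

v₀ = 13.42 mph × 0.44704 = 5.99928 m/s
t = 11170 ms × 0.001 = 11.17 s
v = v₀ + a × t = 5.99928 + 4.97 × 11.17 = 61.5142 m/s
v = 61.5142 m/s / 0.44704 = 137.6 mph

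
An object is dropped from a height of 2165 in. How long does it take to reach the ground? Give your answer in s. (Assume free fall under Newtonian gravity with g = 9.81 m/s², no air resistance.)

h = 2165 in × 0.0254 = 54.991 m
t = √(2h/g) = √(2 × 54.991 / 9.81) = 3.348 s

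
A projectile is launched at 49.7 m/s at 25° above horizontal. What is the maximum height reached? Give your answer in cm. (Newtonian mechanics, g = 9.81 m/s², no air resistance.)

H = v₀² × sin²(θ) / (2g) = 49.7² × sin(25°)² / (2 × 9.81) = 2470.09 × 0.178606 / 19.62 = 22.4859 m
H = 22.4859 m / 0.01 = 2249 cm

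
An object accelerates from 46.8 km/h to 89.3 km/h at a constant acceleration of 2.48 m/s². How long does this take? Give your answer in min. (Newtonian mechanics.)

v₀ = 46.8 km/h × 0.2777777777777778 = 13.0 m/s
v = 89.3 km/h × 0.2777777777777778 = 24.8056 m/s
t = (v - v₀) / a = (24.8056 - 13.0) / 2.48 = 4.76032 s
t = 4.76032 s / 60.0 = 0.07934 min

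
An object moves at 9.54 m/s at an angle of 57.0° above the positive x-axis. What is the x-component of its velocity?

vₓ = v cos(θ) = 9.54 × cos(57.0°) = 5.2 m/s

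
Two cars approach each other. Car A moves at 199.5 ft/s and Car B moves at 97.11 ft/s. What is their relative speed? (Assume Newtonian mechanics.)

v_rel = v_A + v_B = 199.5 + 97.11 = 296.61 ft/s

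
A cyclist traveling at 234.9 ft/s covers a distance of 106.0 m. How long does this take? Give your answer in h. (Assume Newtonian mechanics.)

v = 234.9 ft/s × 0.3048 = 71.5975 m/s
t = d / v = 106.0 / 71.5975 = 1.4805 s
t = 1.4805 s / 3600.0 = 0.0004112 h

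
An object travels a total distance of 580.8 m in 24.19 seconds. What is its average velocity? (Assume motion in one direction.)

v_avg = Δd / Δt = 580.8 / 24.19 = 24.01 m/s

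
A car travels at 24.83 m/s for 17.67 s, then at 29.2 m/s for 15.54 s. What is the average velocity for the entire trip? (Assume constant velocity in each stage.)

d₁ = v₁t₁ = 24.83 × 17.67 = 438.7461 m
d₂ = v₂t₂ = 29.2 × 15.54 = 453.768 m
d_total = 892.5141 m, t_total = 33.21 s
v_avg = d_total/t_total = 892.5141/33.21 = 26.87 m/s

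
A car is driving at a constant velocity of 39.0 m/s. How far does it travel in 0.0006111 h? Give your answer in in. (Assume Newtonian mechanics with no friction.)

t = 0.0006111 h × 3600.0 = 2.19996 s
d = v × t = 39.0 × 2.19996 = 85.7984 m
d = 85.7984 m / 0.0254 = 3378 in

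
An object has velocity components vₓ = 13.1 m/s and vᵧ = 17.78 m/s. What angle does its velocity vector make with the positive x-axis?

θ = arctan(vᵧ/vₓ) = arctan(17.78/13.1) = 53.62°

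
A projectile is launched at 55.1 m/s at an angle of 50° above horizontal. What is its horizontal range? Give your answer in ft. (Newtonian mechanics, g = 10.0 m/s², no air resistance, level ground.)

R = v₀² × sin(2θ) / g = 55.1² × sin(2 × 50°) / 10.0 = 3036.01 × 0.984808 / 10.0 = 298.989 m
R = 298.989 m / 0.3048 = 980.9 ft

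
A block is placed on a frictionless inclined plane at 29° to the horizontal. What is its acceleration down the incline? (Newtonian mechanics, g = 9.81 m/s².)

a = g sin(θ) = 9.81 × sin(29°) = 9.81 × 0.4848 = 4.76 m/s²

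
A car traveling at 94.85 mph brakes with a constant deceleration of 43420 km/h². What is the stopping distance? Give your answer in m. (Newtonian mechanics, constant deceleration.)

v₀ = 94.85 mph × 0.44704 = 42.4017 m/s
a = 43420 km/h² × 7.716049382716049e-05 = 3.35031 m/s²
d = v₀² / (2a) = 42.4017² / (2 × 3.35031) = 1797.9 / 6.70062 = 268.3 m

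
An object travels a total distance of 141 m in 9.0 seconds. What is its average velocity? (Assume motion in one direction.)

v_avg = Δd / Δt = 141 / 9.0 = 15.67 m/s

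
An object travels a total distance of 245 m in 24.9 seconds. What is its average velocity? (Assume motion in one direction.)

v_avg = Δd / Δt = 245 / 24.9 = 9.84 m/s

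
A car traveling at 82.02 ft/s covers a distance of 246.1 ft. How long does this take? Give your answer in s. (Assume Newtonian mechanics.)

d = 246.1 ft × 0.3048 = 75.0113 m
v = 82.02 ft/s × 0.3048 = 24.9997 m/s
t = d / v = 75.0113 / 24.9997 = 3.0 s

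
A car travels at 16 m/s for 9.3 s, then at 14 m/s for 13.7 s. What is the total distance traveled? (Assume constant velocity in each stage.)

d₁ = v₁t₁ = 16 × 9.3 = 148.8 m
d₂ = v₂t₂ = 14 × 13.7 = 191.8 m
d_total = 148.8 + 191.8 = 340.6 m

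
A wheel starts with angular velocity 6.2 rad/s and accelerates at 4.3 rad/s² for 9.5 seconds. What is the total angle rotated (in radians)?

θ = ω₀t + ½αt² = 6.2×9.5 + ½×4.3×9.5² = 252.94 rad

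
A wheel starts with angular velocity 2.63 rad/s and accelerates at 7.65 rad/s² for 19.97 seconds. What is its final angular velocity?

ω = ω₀ + αt = 2.63 + 7.65 × 19.97 = 155.4 rad/s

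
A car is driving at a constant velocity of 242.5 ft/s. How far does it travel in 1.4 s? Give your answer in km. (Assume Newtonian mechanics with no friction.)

v = 242.5 ft/s × 0.3048 = 73.914 m/s
d = v × t = 73.914 × 1.4 = 103.48 m
d = 103.48 m / 1000.0 = 0.1035 km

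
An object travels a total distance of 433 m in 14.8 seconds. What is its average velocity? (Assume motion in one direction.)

v_avg = Δd / Δt = 433 / 14.8 = 29.26 m/s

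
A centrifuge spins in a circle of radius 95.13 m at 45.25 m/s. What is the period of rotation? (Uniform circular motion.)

T = 2πr/v = 2π×95.13/45.25 = 13.21 s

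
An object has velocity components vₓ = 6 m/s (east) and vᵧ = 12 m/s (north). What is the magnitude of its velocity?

|v| = √(vₓ² + vᵧ²) = √(6² + 12²) = √(180) = 13.42 m/s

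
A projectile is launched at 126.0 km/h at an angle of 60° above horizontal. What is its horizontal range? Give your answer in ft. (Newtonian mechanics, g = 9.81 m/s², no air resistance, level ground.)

v₀ = 126.0 km/h × 0.2777777777777778 = 35.0 m/s
R = v₀² × sin(2θ) / g = 35.0² × sin(2 × 60°) / 9.81 = 1225.0 × 0.866025 / 9.81 = 108.143 m
R = 108.143 m / 0.3048 = 354.8 ft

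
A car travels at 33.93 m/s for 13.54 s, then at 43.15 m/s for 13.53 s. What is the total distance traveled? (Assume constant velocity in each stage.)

d₁ = v₁t₁ = 33.93 × 13.54 = 459.4122 m
d₂ = v₂t₂ = 43.15 × 13.53 = 583.8195 m
d_total = 459.4122 + 583.8195 = 1043.23 m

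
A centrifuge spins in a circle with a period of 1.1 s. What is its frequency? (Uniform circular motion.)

f = 1/T = 1/1.1 = 0.9091 Hz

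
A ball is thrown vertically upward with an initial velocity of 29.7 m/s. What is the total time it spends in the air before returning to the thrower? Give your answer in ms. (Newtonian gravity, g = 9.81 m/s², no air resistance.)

t_total = 2 × v₀ / g = 2 × 29.7 / 9.81 = 6.05505 s
t_total = 6.05505 s / 0.001 = 6055 ms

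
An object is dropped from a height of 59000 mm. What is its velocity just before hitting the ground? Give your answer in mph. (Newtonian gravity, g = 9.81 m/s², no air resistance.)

h = 59000 mm × 0.001 = 59.0 m
v = √(2gh) = √(2 × 9.81 × 59.0) = 34.0232 m/s
v = 34.0232 m/s / 0.44704 = 76.11 mph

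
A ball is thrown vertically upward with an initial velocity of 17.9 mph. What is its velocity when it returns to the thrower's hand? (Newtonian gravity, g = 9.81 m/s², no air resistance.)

By conservation of energy (no air resistance), the ball returns to the throw height with the same speed as launch, but directed downward.
|v_ground| = v₀ = 17.9 mph
v_ground = 17.9 mph (downward)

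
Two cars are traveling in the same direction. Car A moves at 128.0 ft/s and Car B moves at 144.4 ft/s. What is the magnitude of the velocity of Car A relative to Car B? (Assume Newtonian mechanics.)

v_rel = |v_A - v_B| = |128.0 - 144.4| = 16.4 ft/s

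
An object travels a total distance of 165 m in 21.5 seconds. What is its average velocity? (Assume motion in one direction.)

v_avg = Δd / Δt = 165 / 21.5 = 7.67 m/s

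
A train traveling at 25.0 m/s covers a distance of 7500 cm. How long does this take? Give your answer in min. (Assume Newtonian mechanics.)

d = 7500 cm × 0.01 = 75.0 m
t = d / v = 75.0 / 25.0 = 3.0 s
t = 3.0 s / 60.0 = 0.05 min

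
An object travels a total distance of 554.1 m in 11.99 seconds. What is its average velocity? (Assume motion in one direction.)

v_avg = Δd / Δt = 554.1 / 11.99 = 46.21 m/s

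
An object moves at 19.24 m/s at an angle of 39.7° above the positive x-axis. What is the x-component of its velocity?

vₓ = v cos(θ) = 19.24 × cos(39.7°) = 14.8 m/s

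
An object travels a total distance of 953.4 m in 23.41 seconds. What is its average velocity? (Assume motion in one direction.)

v_avg = Δd / Δt = 953.4 / 23.41 = 40.73 m/s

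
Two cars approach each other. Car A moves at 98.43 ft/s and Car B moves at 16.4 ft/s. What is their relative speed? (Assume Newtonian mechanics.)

v_rel = v_A + v_B = 98.43 + 16.4 = 114.83 ft/s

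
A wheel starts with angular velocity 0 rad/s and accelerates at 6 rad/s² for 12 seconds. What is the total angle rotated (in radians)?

θ = ω₀t + ½αt² = 0×12 + ½×6×12² = 432.0 rad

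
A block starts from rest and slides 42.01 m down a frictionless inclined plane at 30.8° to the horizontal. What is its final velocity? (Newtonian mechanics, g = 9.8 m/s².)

a = g sin(θ) = 9.8 × sin(30.8°) = 5.018 m/s²
v = √(2ad) = √(2 × 5.018 × 42.01) = 20.53 m/s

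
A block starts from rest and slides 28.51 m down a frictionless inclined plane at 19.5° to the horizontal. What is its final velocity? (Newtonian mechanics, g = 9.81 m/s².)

a = g sin(θ) = 9.81 × sin(19.5°) = 3.2746 m/s²
v = √(2ad) = √(2 × 3.2746 × 28.51) = 13.66 m/s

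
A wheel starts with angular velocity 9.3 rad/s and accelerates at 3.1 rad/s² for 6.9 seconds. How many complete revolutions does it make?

θ = ω₀t + ½αt² = 9.3×6.9 + ½×3.1×6.9² = 137.9655 rad
Total revolutions = θ/(2π) = 137.9655/(2π) = 21.96
Complete revolutions = ⌊21.96⌋ = 21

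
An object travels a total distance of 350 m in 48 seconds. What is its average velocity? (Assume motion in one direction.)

v_avg = Δd / Δt = 350 / 48 = 7.29 m/s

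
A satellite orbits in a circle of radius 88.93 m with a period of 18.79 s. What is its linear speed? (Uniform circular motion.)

v = 2πr/T = 2π×88.93/18.79 = 29.74 m/s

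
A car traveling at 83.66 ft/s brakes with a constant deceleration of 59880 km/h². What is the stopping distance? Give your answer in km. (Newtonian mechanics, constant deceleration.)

v₀ = 83.66 ft/s × 0.3048 = 25.4996 m/s
a = 59880 km/h² × 7.716049382716049e-05 = 4.62037 m/s²
d = v₀² / (2a) = 25.4996² / (2 × 4.62037) = 650.23 / 9.24074 = 70.3656 m
d = 70.3656 m / 1000.0 = 0.07037 km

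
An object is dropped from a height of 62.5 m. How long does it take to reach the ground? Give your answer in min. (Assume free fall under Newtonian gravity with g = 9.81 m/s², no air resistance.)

t = √(2h/g) = √(2 × 62.5 / 9.81) = 3.56961 s
t = 3.56961 s / 60.0 = 0.05949 min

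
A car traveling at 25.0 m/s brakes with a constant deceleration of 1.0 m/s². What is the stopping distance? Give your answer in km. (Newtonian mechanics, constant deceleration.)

d = v₀² / (2a) = 25.0² / (2 × 1.0) = 625.0 / 2.0 = 312.5 m
d = 312.5 m / 1000.0 = 0.3125 km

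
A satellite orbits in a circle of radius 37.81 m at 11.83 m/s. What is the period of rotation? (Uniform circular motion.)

T = 2πr/v = 2π×37.81/11.83 = 20.08 s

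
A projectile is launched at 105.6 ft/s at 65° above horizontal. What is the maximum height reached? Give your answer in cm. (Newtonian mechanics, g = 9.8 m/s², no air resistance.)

v₀ = 105.6 ft/s × 0.3048 = 32.1869 m/s
H = v₀² × sin²(θ) / (2g) = 32.1869² × sin(65°)² / (2 × 9.8) = 1036.0 × 0.821394 / 19.6 = 43.4165 m
H = 43.4165 m / 0.01 = 4342 cm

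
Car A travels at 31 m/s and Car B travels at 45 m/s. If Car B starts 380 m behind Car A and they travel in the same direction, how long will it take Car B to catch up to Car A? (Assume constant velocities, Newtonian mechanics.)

Relative speed: v_rel = 45 - 31 = 14 m/s
Time to catch: t = d₀/v_rel = 380/14 = 27.14 s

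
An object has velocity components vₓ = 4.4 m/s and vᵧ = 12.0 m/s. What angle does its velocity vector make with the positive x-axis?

θ = arctan(vᵧ/vₓ) = arctan(12.0/4.4) = 69.86°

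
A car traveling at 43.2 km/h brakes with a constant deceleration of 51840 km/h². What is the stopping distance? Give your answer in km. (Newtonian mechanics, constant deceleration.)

v₀ = 43.2 km/h × 0.2777777777777778 = 12.0 m/s
a = 51840 km/h² × 7.716049382716049e-05 = 4.0 m/s²
d = v₀² / (2a) = 12.0² / (2 × 4.0) = 144.0 / 8.0 = 18.0 m
d = 18.0 m / 1000.0 = 0.018 km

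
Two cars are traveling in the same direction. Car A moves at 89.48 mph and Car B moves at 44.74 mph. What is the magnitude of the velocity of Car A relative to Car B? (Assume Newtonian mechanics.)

v_rel = |v_A - v_B| = |89.48 - 44.74| = 44.74 mph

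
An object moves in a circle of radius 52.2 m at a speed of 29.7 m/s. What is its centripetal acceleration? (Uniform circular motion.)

a_c = v²/r = 29.7²/52.2 = 882.09/52.2 = 16.9 m/s²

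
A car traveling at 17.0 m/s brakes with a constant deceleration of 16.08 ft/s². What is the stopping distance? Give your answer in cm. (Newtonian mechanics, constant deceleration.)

a = 16.08 ft/s² × 0.3048 = 4.90118 m/s²
d = v₀² / (2a) = 17.0² / (2 × 4.90118) = 289.0 / 9.80236 = 29.4827 m
d = 29.4827 m / 0.01 = 2948 cm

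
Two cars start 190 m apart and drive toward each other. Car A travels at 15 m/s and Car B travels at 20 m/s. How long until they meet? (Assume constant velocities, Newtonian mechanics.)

Combined speed: v_combined = 15 + 20 = 35 m/s
Time to meet: t = d/v_combined = 190/35 = 5.43 s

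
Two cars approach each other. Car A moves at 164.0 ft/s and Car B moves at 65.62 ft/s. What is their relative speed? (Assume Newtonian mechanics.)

v_rel = v_A + v_B = 164.0 + 65.62 = 229.62 ft/s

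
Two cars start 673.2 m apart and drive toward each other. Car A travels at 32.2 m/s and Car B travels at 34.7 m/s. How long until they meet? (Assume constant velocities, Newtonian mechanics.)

Combined speed: v_combined = 32.2 + 34.7 = 66.9 m/s
Time to meet: t = d/v_combined = 673.2/66.9 = 10.06 s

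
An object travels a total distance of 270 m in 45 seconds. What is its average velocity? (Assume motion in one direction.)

v_avg = Δd / Δt = 270 / 45 = 6.0 m/s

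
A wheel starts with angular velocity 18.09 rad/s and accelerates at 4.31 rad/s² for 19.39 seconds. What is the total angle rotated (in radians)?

θ = ω₀t + ½αt² = 18.09×19.39 + ½×4.31×19.39² = 1160.98 rad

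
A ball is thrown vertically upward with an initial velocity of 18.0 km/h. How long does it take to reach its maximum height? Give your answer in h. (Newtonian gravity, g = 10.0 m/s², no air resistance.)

v₀ = 18.0 km/h × 0.2777777777777778 = 5.0 m/s
t_up = v₀ / g = 5.0 / 10.0 = 0.5 s
t_up = 0.5 s / 3600.0 = 0.0001389 h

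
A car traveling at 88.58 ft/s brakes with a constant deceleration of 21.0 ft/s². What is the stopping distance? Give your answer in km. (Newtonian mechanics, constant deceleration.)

v₀ = 88.58 ft/s × 0.3048 = 26.9992 m/s
a = 21.0 ft/s² × 0.3048 = 6.4008 m/s²
d = v₀² / (2a) = 26.9992² / (2 × 6.4008) = 728.957 / 12.8016 = 56.9426 m
d = 56.9426 m / 1000.0 = 0.05694 km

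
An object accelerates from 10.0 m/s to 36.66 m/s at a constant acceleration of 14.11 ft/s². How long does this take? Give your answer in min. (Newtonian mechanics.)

a = 14.11 ft/s² × 0.3048 = 4.30073 m/s²
t = (v - v₀) / a = (36.66 - 10.0) / 4.30073 = 6.19895 s
t = 6.19895 s / 60.0 = 0.1033 min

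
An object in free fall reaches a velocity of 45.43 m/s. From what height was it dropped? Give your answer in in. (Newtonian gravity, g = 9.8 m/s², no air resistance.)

h = v² / (2g) = 45.43² / (2 × 9.8) = 105.3 m
h = 105.3 m / 0.0254 = 4146 in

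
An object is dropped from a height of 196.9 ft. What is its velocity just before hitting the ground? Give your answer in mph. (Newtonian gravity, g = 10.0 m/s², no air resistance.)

h = 196.9 ft × 0.3048 = 60.0151 m
v = √(2gh) = √(2 × 10.0 × 60.0151) = 34.6454 m/s
v = 34.6454 m/s / 0.44704 = 77.5 mph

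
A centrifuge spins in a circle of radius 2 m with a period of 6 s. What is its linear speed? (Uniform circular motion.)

v = 2πr/T = 2π×2/6 = 2.09 m/s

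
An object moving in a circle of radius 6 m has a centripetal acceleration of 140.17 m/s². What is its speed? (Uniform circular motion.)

v = √(a_c × r) = √(140.17 × 6) = 29.0 m/s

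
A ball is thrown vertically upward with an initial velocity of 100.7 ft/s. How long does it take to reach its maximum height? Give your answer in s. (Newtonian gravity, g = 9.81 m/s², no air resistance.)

v₀ = 100.7 ft/s × 0.3048 = 30.6934 m/s
t_up = v₀ / g = 30.6934 / 9.81 = 3.129 s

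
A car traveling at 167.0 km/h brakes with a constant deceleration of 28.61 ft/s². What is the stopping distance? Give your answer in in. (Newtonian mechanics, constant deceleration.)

v₀ = 167.0 km/h × 0.2777777777777778 = 46.3889 m/s
a = 28.61 ft/s² × 0.3048 = 8.72033 m/s²
d = v₀² / (2a) = 46.3889² / (2 × 8.72033) = 2151.93 / 17.4407 = 123.386 m
d = 123.386 m / 0.0254 = 4858 in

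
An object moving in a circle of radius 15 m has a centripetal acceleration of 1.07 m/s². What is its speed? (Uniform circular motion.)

v = √(a_c × r) = √(1.07 × 15) = 4.01 m/s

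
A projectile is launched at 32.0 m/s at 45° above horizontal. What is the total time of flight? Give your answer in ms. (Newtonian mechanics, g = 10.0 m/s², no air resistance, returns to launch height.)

T = 2 × v₀ × sin(θ) / g = 2 × 32.0 × sin(45°) / 10.0 = 2 × 32.0 × 0.707107 / 10.0 = 4.52548 s
T = 4.52548 s / 0.001 = 4525 ms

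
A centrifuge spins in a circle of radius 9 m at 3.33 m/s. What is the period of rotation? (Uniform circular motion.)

T = 2πr/v = 2π×9/3.33 = 16.98 s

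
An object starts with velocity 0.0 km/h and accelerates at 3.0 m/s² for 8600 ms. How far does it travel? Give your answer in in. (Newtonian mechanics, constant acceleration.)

v₀ = 0.0 km/h × 0.2777777777777778 = 0.0 m/s
t = 8600 ms × 0.001 = 8.6 s
d = v₀ × t + ½ × a × t² = 0.0 × 8.6 + 0.5 × 3.0 × 8.6² = 110.94 m
d = 110.94 m / 0.0254 = 4368 in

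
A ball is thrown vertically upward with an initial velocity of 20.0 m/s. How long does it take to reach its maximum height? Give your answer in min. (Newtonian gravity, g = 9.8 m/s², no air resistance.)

t_up = v₀ / g = 20.0 / 9.8 = 2.04082 s
t_up = 2.04082 s / 60.0 = 0.03401 min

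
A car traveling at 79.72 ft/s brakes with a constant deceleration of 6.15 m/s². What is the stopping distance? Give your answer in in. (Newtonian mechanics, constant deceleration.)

v₀ = 79.72 ft/s × 0.3048 = 24.2987 m/s
d = v₀² / (2a) = 24.2987² / (2 × 6.15) = 590.427 / 12.3 = 48.0022 m
d = 48.0022 m / 0.0254 = 1890 in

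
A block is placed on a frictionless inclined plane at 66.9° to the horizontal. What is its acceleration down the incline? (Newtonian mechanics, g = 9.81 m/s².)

a = g sin(θ) = 9.81 × sin(66.9°) = 9.81 × 0.9198 = 9.02 m/s²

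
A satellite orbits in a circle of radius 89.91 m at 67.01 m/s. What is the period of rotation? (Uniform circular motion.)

T = 2πr/v = 2π×89.91/67.01 = 8.43 s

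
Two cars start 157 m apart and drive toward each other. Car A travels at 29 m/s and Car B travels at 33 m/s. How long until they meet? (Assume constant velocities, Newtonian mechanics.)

Combined speed: v_combined = 29 + 33 = 62 m/s
Time to meet: t = d/v_combined = 157/62 = 2.53 s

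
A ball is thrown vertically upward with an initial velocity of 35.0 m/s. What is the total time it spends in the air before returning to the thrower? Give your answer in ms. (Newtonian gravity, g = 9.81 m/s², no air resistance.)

t_total = 2 × v₀ / g = 2 × 35.0 / 9.81 = 7.13558 s
t_total = 7.13558 s / 0.001 = 7136 ms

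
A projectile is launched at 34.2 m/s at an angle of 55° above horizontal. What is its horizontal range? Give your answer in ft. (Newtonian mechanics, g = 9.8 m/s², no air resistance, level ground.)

R = v₀² × sin(2θ) / g = 34.2² × sin(2 × 55°) / 9.8 = 1169.64 × 0.939693 / 9.8 = 112.153 m
R = 112.153 m / 0.3048 = 368.0 ft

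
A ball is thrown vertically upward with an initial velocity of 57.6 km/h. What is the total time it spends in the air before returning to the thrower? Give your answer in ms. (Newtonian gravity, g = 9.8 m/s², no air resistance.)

v₀ = 57.6 km/h × 0.2777777777777778 = 16.0 m/s
t_total = 2 × v₀ / g = 2 × 16.0 / 9.8 = 3.26531 s
t_total = 3.26531 s / 0.001 = 3265 ms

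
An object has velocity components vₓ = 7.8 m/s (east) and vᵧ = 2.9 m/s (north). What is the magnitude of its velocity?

|v| = √(vₓ² + vᵧ²) = √(7.8² + 2.9²) = √(69.25) = 8.32 m/s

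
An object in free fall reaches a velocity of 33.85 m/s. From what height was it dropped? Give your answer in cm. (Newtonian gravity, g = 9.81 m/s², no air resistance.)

h = v² / (2g) = 33.85² / (2 × 9.81) = 58.4007 m
h = 58.4007 m / 0.01 = 5840 cm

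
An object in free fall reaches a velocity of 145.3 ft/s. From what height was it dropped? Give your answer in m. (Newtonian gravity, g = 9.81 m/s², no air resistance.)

v = 145.3 ft/s × 0.3048 = 44.2874 m/s
h = v² / (2g) = 44.2874² / (2 × 9.81) = 99.97 m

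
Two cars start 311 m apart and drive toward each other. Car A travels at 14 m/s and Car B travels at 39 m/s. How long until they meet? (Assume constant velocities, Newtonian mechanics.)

Combined speed: v_combined = 14 + 39 = 53 m/s
Time to meet: t = d/v_combined = 311/53 = 5.87 s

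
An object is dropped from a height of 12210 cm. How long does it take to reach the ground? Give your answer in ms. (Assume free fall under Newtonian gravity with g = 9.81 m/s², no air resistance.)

h = 12210 cm × 0.01 = 122.1 m
t = √(2h/g) = √(2 × 122.1 / 9.81) = 4.98929 s
t = 4.98929 s / 0.001 = 4989 ms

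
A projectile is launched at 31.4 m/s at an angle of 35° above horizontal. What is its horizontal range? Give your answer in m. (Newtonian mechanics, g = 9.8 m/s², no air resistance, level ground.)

R = v₀² × sin(2θ) / g = 31.4² × sin(2 × 35°) / 9.8 = 985.96 × 0.939693 / 9.8 = 94.54 m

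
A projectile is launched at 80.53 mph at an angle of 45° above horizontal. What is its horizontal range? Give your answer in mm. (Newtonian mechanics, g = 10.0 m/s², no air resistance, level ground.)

v₀ = 80.53 mph × 0.44704 = 36.0001 m/s
R = v₀² × sin(2θ) / g = 36.0001² × sin(2 × 45°) / 10.0 = 1296.01 × 1.0 / 10.0 = 129.601 m
R = 129.601 m / 0.001 = 129600 mm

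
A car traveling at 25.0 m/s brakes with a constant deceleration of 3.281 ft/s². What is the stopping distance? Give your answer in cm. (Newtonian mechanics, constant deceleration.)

a = 3.281 ft/s² × 0.3048 = 1.00005 m/s²
d = v₀² / (2a) = 25.0² / (2 × 1.00005) = 625.0 / 2.0001 = 312.484 m
d = 312.484 m / 0.01 = 31250 cm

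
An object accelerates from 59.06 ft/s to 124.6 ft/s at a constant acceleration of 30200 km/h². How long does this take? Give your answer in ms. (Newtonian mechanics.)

v₀ = 59.06 ft/s × 0.3048 = 18.0015 m/s
v = 124.6 ft/s × 0.3048 = 37.9781 m/s
a = 30200 km/h² × 7.716049382716049e-05 = 2.33025 m/s²
t = (v - v₀) / a = (37.9781 - 18.0015) / 2.33025 = 8.57273 s
t = 8.57273 s / 0.001 = 8573 ms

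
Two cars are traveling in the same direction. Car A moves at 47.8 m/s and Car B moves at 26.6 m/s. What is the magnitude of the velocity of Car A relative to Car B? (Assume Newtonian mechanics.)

v_rel = |v_A - v_B| = |47.8 - 26.6| = 21.2 m/s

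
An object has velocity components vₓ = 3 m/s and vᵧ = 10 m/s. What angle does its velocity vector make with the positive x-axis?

θ = arctan(vᵧ/vₓ) = arctan(10/3) = 73.3°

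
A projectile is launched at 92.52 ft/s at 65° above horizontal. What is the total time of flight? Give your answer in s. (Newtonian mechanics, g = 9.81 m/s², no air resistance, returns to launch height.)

v₀ = 92.52 ft/s × 0.3048 = 28.2001 m/s
T = 2 × v₀ × sin(θ) / g = 2 × 28.2001 × sin(65°) / 9.81 = 2 × 28.2001 × 0.906308 / 9.81 = 5.211 s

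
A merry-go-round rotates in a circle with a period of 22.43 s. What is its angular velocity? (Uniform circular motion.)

ω = 2π/T = 2π/22.43 = 0.2801 rad/s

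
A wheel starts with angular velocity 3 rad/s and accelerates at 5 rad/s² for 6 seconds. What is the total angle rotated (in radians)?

θ = ω₀t + ½αt² = 3×6 + ½×5×6² = 108.0 rad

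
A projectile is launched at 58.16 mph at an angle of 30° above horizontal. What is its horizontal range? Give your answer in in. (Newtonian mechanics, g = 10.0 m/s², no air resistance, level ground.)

v₀ = 58.16 mph × 0.44704 = 25.9998 m/s
R = v₀² × sin(2θ) / g = 25.9998² × sin(2 × 30°) / 10.0 = 675.99 × 0.866025 / 10.0 = 58.5424 m
R = 58.5424 m / 0.0254 = 2305 in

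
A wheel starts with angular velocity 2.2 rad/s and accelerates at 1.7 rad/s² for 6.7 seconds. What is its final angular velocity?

ω = ω₀ + αt = 2.2 + 1.7 × 6.7 = 13.59 rad/s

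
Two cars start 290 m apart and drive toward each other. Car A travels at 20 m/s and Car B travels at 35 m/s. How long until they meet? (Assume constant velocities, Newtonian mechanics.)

Combined speed: v_combined = 20 + 35 = 55 m/s
Time to meet: t = d/v_combined = 290/55 = 5.27 s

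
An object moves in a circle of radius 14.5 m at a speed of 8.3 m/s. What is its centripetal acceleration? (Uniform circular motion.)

a_c = v²/r = 8.3²/14.5 = 68.89/14.5 = 4.75 m/s²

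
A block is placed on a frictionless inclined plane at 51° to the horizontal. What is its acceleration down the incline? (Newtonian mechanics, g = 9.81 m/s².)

a = g sin(θ) = 9.81 × sin(51°) = 9.81 × 0.7771 = 7.62 m/s²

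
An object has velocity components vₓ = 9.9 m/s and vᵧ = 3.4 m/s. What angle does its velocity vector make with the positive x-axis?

θ = arctan(vᵧ/vₓ) = arctan(3.4/9.9) = 18.95°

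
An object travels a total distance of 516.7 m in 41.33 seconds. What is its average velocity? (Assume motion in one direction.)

v_avg = Δd / Δt = 516.7 / 41.33 = 12.5 m/s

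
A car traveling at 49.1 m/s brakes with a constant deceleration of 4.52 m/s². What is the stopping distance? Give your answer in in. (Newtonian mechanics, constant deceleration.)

d = v₀² / (2a) = 49.1² / (2 × 4.52) = 2410.81 / 9.04 = 266.683 m
d = 266.683 m / 0.0254 = 10500 in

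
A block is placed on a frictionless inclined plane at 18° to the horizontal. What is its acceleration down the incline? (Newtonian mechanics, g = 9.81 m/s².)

a = g sin(θ) = 9.81 × sin(18°) = 9.81 × 0.309 = 3.03 m/s²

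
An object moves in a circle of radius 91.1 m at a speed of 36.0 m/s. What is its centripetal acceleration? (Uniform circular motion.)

a_c = v²/r = 36.0²/91.1 = 1296.0/91.1 = 14.23 m/s²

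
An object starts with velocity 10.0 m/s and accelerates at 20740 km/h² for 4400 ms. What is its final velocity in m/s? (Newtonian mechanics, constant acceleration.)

a = 20740 km/h² × 7.716049382716049e-05 = 1.60031 m/s²
t = 4400 ms × 0.001 = 4.4 s
v = v₀ + a × t = 10.0 + 1.60031 × 4.4 = 17.04 m/s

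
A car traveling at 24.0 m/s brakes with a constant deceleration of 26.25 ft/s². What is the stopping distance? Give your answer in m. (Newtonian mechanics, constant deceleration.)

a = 26.25 ft/s² × 0.3048 = 8.001 m/s²
d = v₀² / (2a) = 24.0² / (2 × 8.001) = 576.0 / 16.002 = 36.0 m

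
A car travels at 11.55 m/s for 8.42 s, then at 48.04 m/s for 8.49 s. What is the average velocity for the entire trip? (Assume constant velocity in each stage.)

d₁ = v₁t₁ = 11.55 × 8.42 = 97.251 m
d₂ = v₂t₂ = 48.04 × 8.49 = 407.8596 m
d_total = 505.1106 m, t_total = 16.91 s
v_avg = d_total/t_total = 505.1106/16.91 = 29.87 m/s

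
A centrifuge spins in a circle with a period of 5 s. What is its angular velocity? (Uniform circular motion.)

ω = 2π/T = 2π/5 = 1.2566 rad/s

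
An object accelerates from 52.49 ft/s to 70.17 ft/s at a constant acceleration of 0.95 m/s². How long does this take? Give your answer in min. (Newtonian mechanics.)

v₀ = 52.49 ft/s × 0.3048 = 15.999 m/s
v = 70.17 ft/s × 0.3048 = 21.3878 m/s
t = (v - v₀) / a = (21.3878 - 15.999) / 0.95 = 5.67242 s
t = 5.67242 s / 60.0 = 0.09454 min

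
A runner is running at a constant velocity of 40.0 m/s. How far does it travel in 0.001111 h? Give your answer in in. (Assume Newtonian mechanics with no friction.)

t = 0.001111 h × 3600.0 = 3.9996 s
d = v × t = 40.0 × 3.9996 = 159.984 m
d = 159.984 m / 0.0254 = 6299 in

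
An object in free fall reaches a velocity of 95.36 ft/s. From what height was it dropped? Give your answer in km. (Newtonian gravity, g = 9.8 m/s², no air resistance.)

v = 95.36 ft/s × 0.3048 = 29.0657 m/s
h = v² / (2g) = 29.0657² / (2 × 9.8) = 43.1028 m
h = 43.1028 m / 1000.0 = 0.0431 km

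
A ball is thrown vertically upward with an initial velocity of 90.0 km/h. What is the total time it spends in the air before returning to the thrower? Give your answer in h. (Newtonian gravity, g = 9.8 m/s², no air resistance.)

v₀ = 90.0 km/h × 0.2777777777777778 = 25.0 m/s
t_total = 2 × v₀ / g = 2 × 25.0 / 9.8 = 5.10204 s
t_total = 5.10204 s / 3600.0 = 0.001417 h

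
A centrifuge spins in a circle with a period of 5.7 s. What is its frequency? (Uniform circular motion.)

f = 1/T = 1/5.7 = 0.1754 Hz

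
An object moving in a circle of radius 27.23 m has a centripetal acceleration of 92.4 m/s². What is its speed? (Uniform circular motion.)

v = √(a_c × r) = √(92.4 × 27.23) = 50.16 m/s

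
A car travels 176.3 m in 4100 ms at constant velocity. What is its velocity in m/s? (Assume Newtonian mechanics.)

t = 4100 ms × 0.001 = 4.1 s
v = d / t = 176.3 / 4.1 = 43.0 m/s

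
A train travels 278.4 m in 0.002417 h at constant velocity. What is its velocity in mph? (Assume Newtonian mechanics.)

t = 0.002417 h × 3600.0 = 8.7012 s
v = d / t = 278.4 / 8.7012 = 31.9956 m/s
v = 31.9956 m/s / 0.44704 = 71.57 mph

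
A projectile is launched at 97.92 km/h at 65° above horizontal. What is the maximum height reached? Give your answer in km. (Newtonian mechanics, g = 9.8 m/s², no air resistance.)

v₀ = 97.92 km/h × 0.2777777777777778 = 27.2 m/s
H = v₀² × sin²(θ) / (2g) = 27.2² × sin(65°)² / (2 × 9.8) = 739.84 × 0.821394 / 19.6 = 31.0051 m
H = 31.0051 m / 1000.0 = 0.03101 km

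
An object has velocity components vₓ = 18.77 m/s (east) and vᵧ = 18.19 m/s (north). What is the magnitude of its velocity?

|v| = √(vₓ² + vᵧ²) = √(18.77² + 18.19²) = √(683.189) = 26.14 m/s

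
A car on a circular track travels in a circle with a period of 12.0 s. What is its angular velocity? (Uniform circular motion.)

ω = 2π/T = 2π/12.0 = 0.5236 rad/s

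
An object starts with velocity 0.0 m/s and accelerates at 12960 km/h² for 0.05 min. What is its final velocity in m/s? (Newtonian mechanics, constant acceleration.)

a = 12960 km/h² × 7.716049382716049e-05 = 1.0 m/s²
t = 0.05 min × 60.0 = 3.0 s
v = v₀ + a × t = 0.0 + 1.0 × 3.0 = 3.0 m/s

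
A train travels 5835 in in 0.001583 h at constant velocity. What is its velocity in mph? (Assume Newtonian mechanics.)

d = 5835 in × 0.0254 = 148.209 m
t = 0.001583 h × 3600.0 = 5.6988 s
v = d / t = 148.209 / 5.6988 = 26.0071 m/s
v = 26.0071 m/s / 0.44704 = 58.18 mph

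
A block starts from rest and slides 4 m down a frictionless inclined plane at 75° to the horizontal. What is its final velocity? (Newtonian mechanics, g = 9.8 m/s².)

a = g sin(θ) = 9.8 × sin(75°) = 9.4661 m/s²
v = √(2ad) = √(2 × 9.4661 × 4) = 8.7 m/s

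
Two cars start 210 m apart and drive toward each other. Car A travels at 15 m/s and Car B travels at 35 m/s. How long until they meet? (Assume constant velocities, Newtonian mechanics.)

Combined speed: v_combined = 15 + 35 = 50 m/s
Time to meet: t = d/v_combined = 210/50 = 4.2 s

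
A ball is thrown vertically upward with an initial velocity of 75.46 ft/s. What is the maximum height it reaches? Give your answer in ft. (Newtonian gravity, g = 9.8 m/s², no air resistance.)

v₀ = 75.46 ft/s × 0.3048 = 23.0002 m/s
h_max = v₀² / (2g) = 23.0002² / (2 × 9.8) = 529.009 / 19.6 = 26.9903 m
h_max = 26.9903 m / 0.3048 = 88.55 ft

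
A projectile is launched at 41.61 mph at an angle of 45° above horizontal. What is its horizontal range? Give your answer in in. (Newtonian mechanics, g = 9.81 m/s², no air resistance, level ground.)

v₀ = 41.61 mph × 0.44704 = 18.6013 m/s
R = v₀² × sin(2θ) / g = 18.6013² × sin(2 × 45°) / 9.81 = 346.008 × 1.0 / 9.81 = 35.2709 m
R = 35.2709 m / 0.0254 = 1389 in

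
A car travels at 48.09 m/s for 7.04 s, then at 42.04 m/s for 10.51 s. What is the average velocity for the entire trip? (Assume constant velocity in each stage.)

d₁ = v₁t₁ = 48.09 × 7.04 = 338.5536 m
d₂ = v₂t₂ = 42.04 × 10.51 = 441.8404 m
d_total = 780.394 m, t_total = 17.55 s
v_avg = d_total/t_total = 780.394/17.55 = 44.47 m/s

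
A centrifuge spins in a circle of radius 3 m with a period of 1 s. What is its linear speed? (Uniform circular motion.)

v = 2πr/T = 2π×3/1 = 18.85 m/s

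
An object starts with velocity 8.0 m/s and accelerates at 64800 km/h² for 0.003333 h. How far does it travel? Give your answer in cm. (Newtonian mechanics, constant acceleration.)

a = 64800 km/h² × 7.716049382716049e-05 = 5.0 m/s²
t = 0.003333 h × 3600.0 = 11.9988 s
d = v₀ × t + ½ × a × t² = 8.0 × 11.9988 + 0.5 × 5.0 × 11.9988² = 455.918 m
d = 455.918 m / 0.01 = 45590 cm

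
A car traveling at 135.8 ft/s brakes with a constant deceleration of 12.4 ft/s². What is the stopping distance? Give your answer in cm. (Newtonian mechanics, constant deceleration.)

v₀ = 135.8 ft/s × 0.3048 = 41.3918 m/s
a = 12.4 ft/s² × 0.3048 = 3.77952 m/s²
d = v₀² / (2a) = 41.3918² / (2 × 3.77952) = 1713.28 / 7.55904 = 226.653 m
d = 226.653 m / 0.01 = 22670 cm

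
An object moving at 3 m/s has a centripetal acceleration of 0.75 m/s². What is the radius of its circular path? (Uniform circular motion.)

r = v²/a_c = 3²/0.75 = 12.0 m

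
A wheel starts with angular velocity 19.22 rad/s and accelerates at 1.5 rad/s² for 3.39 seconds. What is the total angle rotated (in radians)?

θ = ω₀t + ½αt² = 19.22×3.39 + ½×1.5×3.39² = 73.77 rad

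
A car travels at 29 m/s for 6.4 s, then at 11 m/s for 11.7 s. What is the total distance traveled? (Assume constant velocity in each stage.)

d₁ = v₁t₁ = 29 × 6.4 = 185.6 m
d₂ = v₂t₂ = 11 × 11.7 = 128.7 m
d_total = 185.6 + 128.7 = 314.3 m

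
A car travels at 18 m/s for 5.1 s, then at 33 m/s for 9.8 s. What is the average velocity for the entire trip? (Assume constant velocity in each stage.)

d₁ = v₁t₁ = 18 × 5.1 = 91.8 m
d₂ = v₂t₂ = 33 × 9.8 = 323.4 m
d_total = 415.2 m, t_total = 14.9 s
v_avg = d_total/t_total = 415.2/14.9 = 27.87 m/s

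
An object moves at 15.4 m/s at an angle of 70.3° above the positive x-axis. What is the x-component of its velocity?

vₓ = v cos(θ) = 15.4 × cos(70.3°) = 5.19 m/s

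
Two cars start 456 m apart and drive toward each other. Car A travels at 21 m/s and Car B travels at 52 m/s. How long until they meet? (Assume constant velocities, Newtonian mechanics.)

Combined speed: v_combined = 21 + 52 = 73 m/s
Time to meet: t = d/v_combined = 456/73 = 6.25 s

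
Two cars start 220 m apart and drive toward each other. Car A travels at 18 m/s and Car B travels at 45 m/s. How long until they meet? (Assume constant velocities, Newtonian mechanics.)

Combined speed: v_combined = 18 + 45 = 63 m/s
Time to meet: t = d/v_combined = 220/63 = 3.49 s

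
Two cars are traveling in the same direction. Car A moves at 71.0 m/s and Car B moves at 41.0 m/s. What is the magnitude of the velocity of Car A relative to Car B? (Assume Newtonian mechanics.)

v_rel = |v_A - v_B| = |71.0 - 41.0| = 30.0 m/s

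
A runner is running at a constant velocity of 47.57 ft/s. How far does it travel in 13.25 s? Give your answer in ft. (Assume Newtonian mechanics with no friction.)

v = 47.57 ft/s × 0.3048 = 14.4993 m/s
d = v × t = 14.4993 × 13.25 = 192.116 m
d = 192.116 m / 0.3048 = 630.3 ft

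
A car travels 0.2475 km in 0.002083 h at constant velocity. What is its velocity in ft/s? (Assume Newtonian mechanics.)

d = 0.2475 km × 1000.0 = 247.5 m
t = 0.002083 h × 3600.0 = 7.4988 s
v = d / t = 247.5 / 7.4988 = 33.0053 m/s
v = 33.0053 m/s / 0.3048 = 108.3 ft/s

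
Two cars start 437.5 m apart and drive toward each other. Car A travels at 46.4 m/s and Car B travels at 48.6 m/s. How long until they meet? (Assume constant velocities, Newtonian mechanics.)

Combined speed: v_combined = 46.4 + 48.6 = 95.0 m/s
Time to meet: t = d/v_combined = 437.5/95.0 = 4.61 s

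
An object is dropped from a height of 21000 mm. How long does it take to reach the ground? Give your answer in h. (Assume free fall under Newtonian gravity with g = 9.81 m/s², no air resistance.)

h = 21000 mm × 0.001 = 21.0 m
t = √(2h/g) = √(2 × 21.0 / 9.81) = 2.06914 s
t = 2.06914 s / 3600.0 = 0.0005748 h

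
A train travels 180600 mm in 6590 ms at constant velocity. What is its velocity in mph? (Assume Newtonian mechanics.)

d = 180600 mm × 0.001 = 180.6 m
t = 6590 ms × 0.001 = 6.59 s
v = d / t = 180.6 / 6.59 = 27.4052 m/s
v = 27.4052 m/s / 0.44704 = 61.3 mph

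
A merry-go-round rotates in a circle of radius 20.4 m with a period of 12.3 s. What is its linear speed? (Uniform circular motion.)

v = 2πr/T = 2π×20.4/12.3 = 10.42 m/s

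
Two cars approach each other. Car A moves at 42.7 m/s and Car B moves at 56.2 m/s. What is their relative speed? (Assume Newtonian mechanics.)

v_rel = v_A + v_B = 42.7 + 56.2 = 98.9 m/s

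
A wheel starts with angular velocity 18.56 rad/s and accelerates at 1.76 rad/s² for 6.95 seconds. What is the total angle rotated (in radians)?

θ = ω₀t + ½αt² = 18.56×6.95 + ½×1.76×6.95² = 171.5 rad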